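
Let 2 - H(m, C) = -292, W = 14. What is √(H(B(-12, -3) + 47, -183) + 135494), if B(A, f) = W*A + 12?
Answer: 2*√33947 ≈ 368.49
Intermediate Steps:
B(A, f) = 12 + 14*A (B(A, f) = 14*A + 12 = 12 + 14*A)
H(m, C) = 294 (H(m, C) = 2 - 1*(-292) = 2 + 292 = 294)
√(H(B(-12, -3) + 47, -183) + 135494) = √(294 + 135494) = √135788 = 2*√33947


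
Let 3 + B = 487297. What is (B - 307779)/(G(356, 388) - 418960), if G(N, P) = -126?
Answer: -179515/419086 ≈ -0.42835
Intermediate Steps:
B = 487294 (B = -3 + 487297 = 487294)
(B - 307779)/(G(356, 388) - 418960) = (487294 - 307779)/(-126 - 418960) = 179515/(-419086) = 179515*(-1/419086) = -179515/419086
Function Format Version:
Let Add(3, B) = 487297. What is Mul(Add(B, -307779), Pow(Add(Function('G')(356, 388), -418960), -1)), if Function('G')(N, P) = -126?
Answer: Rational(-179515, 419086) ≈ -0.42835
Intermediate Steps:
B = 487294 (B = Add(-3, 487297) = 487294)
Mul(Add(B, -307779), Pow(Add(Function('G')(356, 388), -418960), -1)) = Mul(Add(487294, -307779), Pow(Add(-126, -418960), -1)) = Mul(179515, Pow(-419086, -1)) = Mul(179515, Rational(-1, 419086)) = Rational(-179515, 419086)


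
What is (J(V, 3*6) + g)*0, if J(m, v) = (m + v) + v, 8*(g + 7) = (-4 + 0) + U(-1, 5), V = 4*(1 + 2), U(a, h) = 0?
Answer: 0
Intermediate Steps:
V = 12 (V = 4*3 = 12)
g = -15/2 (g = -7 + ((-4 + 0) + 0)/8 = -7 + (-4 + 0)/8 = -7 + (⅛)*(-4) = -7 - ½ = -15/2 ≈ -7.5000)
J(m, v) = m + 2*v
(J(V, 3*6) + g)*0 = ((12 + 2*(3*6)) - 15/2)*0 = ((12 + 2*18) - 15/2)*0 = ((12 + 36) - 15/2)*0 = (48 - 15/2)*0 = (81/2)*0 = 0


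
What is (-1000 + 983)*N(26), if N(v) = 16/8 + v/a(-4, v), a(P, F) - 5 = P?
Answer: -476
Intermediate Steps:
a(P, F) = 5 + P
N(v) = 2 + v (N(v) = 16/8 + v/(5 - 4) = 16*(1/8) + v/1 = 2 + v*1 = 2 + v)
(-1000 + 983)*N(26) = (-1000 + 983)*(2 + 26) = -17*28 = -476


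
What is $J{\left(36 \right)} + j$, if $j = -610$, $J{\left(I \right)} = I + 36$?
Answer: $-538$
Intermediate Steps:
$J{\left(I \right)} = 36 + I$
$J{\left(36 \right)} + j = \left(36 + 36\right) - 610 = 72 - 610 = -538$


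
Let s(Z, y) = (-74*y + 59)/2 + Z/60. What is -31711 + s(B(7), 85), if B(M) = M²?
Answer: -2089541/60 ≈ -34826.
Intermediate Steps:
s(Z, y) = 59/2 - 37*y + Z/60 (s(Z, y) = (59 - 74*y)*(½) + Z*(1/60) = (59/2 - 37*y) + Z/60 = 59/2 - 37*y + Z/60)
-31711 + s(B(7), 85) = -31711 + (59/2 - 37*85 + (1/60)*7²) = -31711 + (59/2 - 3145 + (1/60)*49) = -31711 + (59/2 - 3145 + 49/60) = -31711 - 186881/60 = -2089541/60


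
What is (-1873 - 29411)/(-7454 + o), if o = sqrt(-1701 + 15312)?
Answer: 233190936/55548505 + 31284*sqrt(13611)/55548505 ≈ 4.2637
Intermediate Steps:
o = sqrt(13611) ≈ 116.67
(-1873 - 29411)/(-7454 + o) = (-1873 - 29411)/(-7454 + sqrt(13611)) = -31284/(-7454 + sqrt(13611))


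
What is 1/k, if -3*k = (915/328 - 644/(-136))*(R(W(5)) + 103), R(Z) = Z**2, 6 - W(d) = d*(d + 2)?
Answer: -2091/4951162 ≈ -0.00042232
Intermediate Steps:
W(d) = 6 - d*(2 + d) (W(d) = 6 - d*(d + 2) = 6 - d*(2 + d))
k = -4951162/2091 (k = -(915/328 - 644/(-136))*((6 - 1*5**2 - 2*5)**2 + 103)/3 = -(915*(1/328) - 644*(-1/136))*((6 - 1*25 - 10)**2 + 103)/3 = -(915/328 + 161/34)*((6 - 25 - 10)**2 + 103)/3 = -41959*((-29)**2 + 103)/16728 = -41959*(841 + 103)/16728 = -41959*944/16728 = -1/3*4951162/697 = -4951162/2091 ≈ -2367.8)
1/k = 1/(-4951162/2091) = -2091/4951162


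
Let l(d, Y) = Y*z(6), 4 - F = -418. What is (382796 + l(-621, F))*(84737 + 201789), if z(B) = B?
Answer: 110406490528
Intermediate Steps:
F = 422 (F = 4 - 1*(-418) = 4 + 418 = 422)
l(d, Y) = 6*Y (l(d, Y) = Y*6 = 6*Y)
(382796 + l(-621, F))*(84737 + 201789) = (382796 + 6*422)*(84737 + 201789) = (382796 + 2532)*286526 = 385328*286526 = 110406490528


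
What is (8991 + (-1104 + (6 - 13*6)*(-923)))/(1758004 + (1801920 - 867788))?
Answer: 74343/2692136 ≈ 0.027615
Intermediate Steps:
(8991 + (-1104 + (6 - 13*6)*(-923)))/(1758004 + (1801920 - 867788)) = (8991 + (-1104 + (6 - 78)*(-923)))/(1758004 + 934132) = (8991 + (-1104 - 72*(-923)))/2692136 = (8991 + (-1104 + 66456))*(1/2692136) = (8991 + 65352)*(1/2692136) = 74343*(1/2692136) = 74343/2692136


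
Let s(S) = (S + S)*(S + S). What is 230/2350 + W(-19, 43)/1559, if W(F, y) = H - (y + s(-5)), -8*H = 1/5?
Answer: 17969/2930920 ≈ 0.0061308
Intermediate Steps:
s(S) = 4*S² (s(S) = (2*S)*(2*S) = 4*S²)
H = -1/40 (H = -⅛/5 = -⅛*⅕ = -1/40 ≈ -0.025000)
W(F, y) = -4001/40 - y (W(F, y) = -1/40 - (y + 4*(-5)²) = -1/40 - (y + 4*25) = -1/40 - (y + 100) = -1/40 - (100 + y) = -1/40 + (-100 - y) = -4001/40 - y)
230/2350 + W(-19, 43)/1559 = 230/2350 + (-4001/40 - 1*43)/1559 = 230*(1/2350) + (-4001/40 - 43)*(1/1559) = 23/235 - 5721/40*1/1559 = 23/235 - 5721/62360 = 17969/2930920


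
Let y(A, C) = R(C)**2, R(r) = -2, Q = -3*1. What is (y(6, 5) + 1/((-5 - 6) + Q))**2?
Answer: 3025/196 ≈ 15.434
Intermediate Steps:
Q = -3
y(A, C) = 4 (y(A, C) = (-2)**2 = 4)
(y(6, 5) + 1/((-5 - 6) + Q))**2 = (4 + 1/((-5 - 6) - 3))**2 = (4 + 1/(-11 - 3))**2 = (4 + 1/(-14))**2 = (4 - 1/14)**2 = (55/14)**2 = 3025/196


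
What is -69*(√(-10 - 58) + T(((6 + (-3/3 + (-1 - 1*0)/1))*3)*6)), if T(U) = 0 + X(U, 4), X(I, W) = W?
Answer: -276 - 138*I*√17 ≈ -276.0 - 568.99*I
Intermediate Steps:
T(U) = 4 (T(U) = 0 + 4 = 4)
-69*(√(-10 - 58) + T(((6 + (-3/3 + (-1 - 1*0)/1))*3)*6)) = -69*(√(-10 - 58) + 4) = -69*(√(-68) + 4) = -69*(2*I*√17 + 4) = -69*(4 + 2*I*√17) = -276 - 138*I*√17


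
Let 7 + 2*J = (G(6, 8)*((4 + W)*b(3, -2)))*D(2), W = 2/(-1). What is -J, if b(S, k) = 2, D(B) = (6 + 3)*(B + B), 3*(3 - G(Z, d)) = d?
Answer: -41/2 ≈ -20.500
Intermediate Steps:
G(Z, d) = 3 - d/3
W = -2 (W = 2*(-1) = -2)
D(B) = 18*B (D(B) = 9*(2*B) = 18*B)
J = 41/2 (J = -7/2 + (((3 - 1/3*8)*((4 - 2)*2))*(18*2))/2 = -7/2 + (((3 - 8/3)*(2*2))*36)/2 = -7/2 + (((1/3)*4)*36)/2 = -7/2 + ((4/3)*36)/2 = -7/2 + (1/2)*48 = -7/2 + 24 = 41/2 ≈ 20.500)
-J = -1*41/2 = -41/2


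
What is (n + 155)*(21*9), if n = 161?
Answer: 59724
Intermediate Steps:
(n + 155)*(21*9) = (161 + 155)*(21*9) = 316*189 = 59724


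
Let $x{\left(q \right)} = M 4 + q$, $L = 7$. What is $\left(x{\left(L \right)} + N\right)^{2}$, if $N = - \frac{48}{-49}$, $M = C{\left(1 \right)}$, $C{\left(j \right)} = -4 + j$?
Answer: $\frac{38809}{2401} \approx 16.164$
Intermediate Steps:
$M = -3$ ($M = -4 + 1 = -3$)
$N = \frac{48}{49}$ ($N = \left(-48\right) \left(- \frac{1}{49}\right) = \frac{48}{49} \approx 0.97959$)
$x{\left(q \right)} = -12 + q$ ($x{\left(q \right)} = \left(-3\right) 4 + q = -12 + q$)
$\left(x{\left(L \right)} + N\right)^{2} = \left(\left(-12 + 7\right) + \frac{48}{49}\right)^{2} = \left(-5 + \frac{48}{49}\right)^{2} = \left(- \frac{197}{49}\right)^{2} = \frac{38809}{2401}$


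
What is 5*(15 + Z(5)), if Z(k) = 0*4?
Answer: 75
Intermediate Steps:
Z(k) = 0
5*(15 + Z(5)) = 5*(15 + 0) = 5*15 = 75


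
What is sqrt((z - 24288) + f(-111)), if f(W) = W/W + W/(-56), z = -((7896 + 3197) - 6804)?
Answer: I*sqrt(22402030)/28 ≈ 169.04*I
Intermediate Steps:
z = -4289 (z = -(11093 - 6804) = -1*4289 = -4289)
f(W) = 1 - W/56 (f(W) = 1 + W*(-1/56) = 1 - W/56)
sqrt((z - 24288) + f(-111)) = sqrt((-4289 - 24288) + (1 - 1/56*(-111))) = sqrt(-28577 + (1 + 111/56)) = sqrt(-28577 + 167/56) = sqrt(-1600145/56) = I*sqrt(22402030)/28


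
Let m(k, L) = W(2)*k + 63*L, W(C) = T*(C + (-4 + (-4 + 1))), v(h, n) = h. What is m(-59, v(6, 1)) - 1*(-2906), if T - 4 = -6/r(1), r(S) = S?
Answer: 2694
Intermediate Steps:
T = -2 (T = 4 - 6/1 = 4 - 6*1 = 4 - 6 = -2)
W(C) = 14 - 2*C (W(C) = -2*(C + (-4 + (-4 + 1))) = -2*(C + (-4 - 3)) = -2*(C - 7) = -2*(-7 + C) = 14 - 2*C)
m(k, L) = 10*k + 63*L (m(k, L) = (14 - 2*2)*k + 63*L = (14 - 4)*k + 63*L = 10*k + 63*L)
m(-59, v(6, 1)) - 1*(-2906) = (10*(-59) + 63*6) - 1*(-2906) = (-590 + 378) + 2906 = -212 + 2906 = 2694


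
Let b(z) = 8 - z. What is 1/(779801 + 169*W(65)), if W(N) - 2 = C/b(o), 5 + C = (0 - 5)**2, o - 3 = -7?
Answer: 3/2341262 ≈ 1.2814e-6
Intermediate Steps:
o = -4 (o = 3 - 7 = -4)
C = 20 (C = -5 + (0 - 5)**2 = -5 + (-5)**2 = -5 + 25 = 20)
W(N) = 11/3 (W(N) = 2 + 20/(8 - 1*(-4)) = 2 + 20/(8 + 4) = 2 + 20/12 = 2 + 20*(1/12) = 2 + 5/3 = 11/3)
1/(779801 + 169*W(65)) = 1/(779801 + 169*(11/3)) = 1/(779801 + 1859/3) = 1/(2341262/3) = 3/2341262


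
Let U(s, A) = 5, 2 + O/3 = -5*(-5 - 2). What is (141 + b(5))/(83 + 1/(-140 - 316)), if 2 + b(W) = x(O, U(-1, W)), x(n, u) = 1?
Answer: 63840/37847 ≈ 1.6868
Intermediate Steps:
O = 99 (O = -6 + 3*(-5*(-5 - 2)) = -6 + 3*(-5*(-7)) = -6 + 3*35 = -6 + 105 = 99)
b(W) = -1 (b(W) = -2 + 1 = -1)
(141 + b(5))/(83 + 1/(-140 - 316)) = (141 - 1)/(83 + 1/(-140 - 316)) = 140/(83 + 1/(-456)) = 140/(83 - 1/456) = 140/(37847/456) = 140*(456/37847) = 63840/37847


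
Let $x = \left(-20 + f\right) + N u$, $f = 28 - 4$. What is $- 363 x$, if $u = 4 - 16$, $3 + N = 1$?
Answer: $-10164$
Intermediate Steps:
$N = -2$ ($N = -3 + 1 = -2$)
$u = -12$ ($u = 4 - 16 = -12$)
$f = 24$
$x = 28$ ($x = \left(-20 + 24\right) - -24 = 4 + 24 = 28$)
$- 363 x = \left(-363\right) 28 = -10164$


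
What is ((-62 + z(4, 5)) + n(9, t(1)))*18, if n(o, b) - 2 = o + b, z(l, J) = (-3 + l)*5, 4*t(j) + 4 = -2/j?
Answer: -855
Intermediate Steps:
t(j) = -1 - 1/(2*j) (t(j) = -1 + (-2/j)/4 = -1 - 1/(2*j))
z(l, J) = -15 + 5*l
n(o, b) = 2 + b + o (n(o, b) = 2 + (o + b) = 2 + (b + o) = 2 + b + o)
((-62 + z(4, 5)) + n(9, t(1)))*18 = ((-62 + (-15 + 5*4)) + (2 + (-½ - 1*1)/1 + 9))*18 = ((-62 + (-15 + 20)) + (2 + 1*(-½ - 1) + 9))*18 = ((-62 + 5) + (2 + 1*(-3/2) + 9))*18 = (-57 + (2 - 3/2 + 9))*18 = (-57 + 19/2)*18 = -95/2*18 = -855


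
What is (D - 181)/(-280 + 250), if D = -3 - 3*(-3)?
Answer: 35/6 ≈ 5.8333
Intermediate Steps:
D = 6 (D = -3 + 9 = 6)
(D - 181)/(-280 + 250) = (6 - 181)/(-280 + 250) = -175/(-30) = -175*(-1/30) = 35/6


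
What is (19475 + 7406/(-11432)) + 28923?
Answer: 276639265/5716 ≈ 48397.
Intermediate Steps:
(19475 + 7406/(-11432)) + 28923 = (19475 + 7406*(-1/11432)) + 28923 = (19475 - 3703/5716) + 28923 = 111315397/5716 + 28923 = 276639265/5716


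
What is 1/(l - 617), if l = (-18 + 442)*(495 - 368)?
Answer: 1/53231 ≈ 1.8786e-5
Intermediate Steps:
l = 53848 (l = 424*127 = 53848)
1/(l - 617) = 1/(53848 - 617) = 1/53231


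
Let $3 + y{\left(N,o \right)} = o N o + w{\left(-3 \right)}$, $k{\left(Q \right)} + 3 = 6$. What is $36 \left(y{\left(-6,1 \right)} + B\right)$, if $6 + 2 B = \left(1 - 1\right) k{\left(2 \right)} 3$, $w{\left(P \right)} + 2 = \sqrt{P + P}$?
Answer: $-504 + 36 i \sqrt{6} \approx -504.0 + 88.182 i$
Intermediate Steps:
$k{\left(Q \right)} = 3$ ($k{\left(Q \right)} = -3 + 6 = 3$)
$w{\left(P \right)} = -2 + \sqrt{2} \sqrt{P}$ ($w{\left(P \right)} = -2 + \sqrt{P + P} = -2 + \sqrt{2 P} = -2 + \sqrt{2} \sqrt{P}$)
$B = -3$ ($B = -3 + \frac{\left(1 - 1\right) 3 \cdot 3}{2} = -3 + \frac{0 \cdot 3 \cdot 3}{2} = -3 + \frac{0 \cdot 3}{2} = -3 + \frac{1}{2} \cdot 0 = -3 + 0 = -3$)
$y{\left(N,o \right)} = -5 + i \sqrt{6} + N o^{2}$ ($y{\left(N,o \right)} = -3 - \left(2 - \sqrt{2} \sqrt{-3} - o N o\right) = -3 - \left(2 - \sqrt{2} i \sqrt{3} - N o o\right) = -3 - \left(2 - i \sqrt{6} - N o^{2}\right) = -3 + \left(-2 + i \sqrt{6} + N o^{2}\right) = -5 + i \sqrt{6} + N o^{2}$)
$36 \left(y{\left(-6,1 \right)} + B\right) = 36 \left(\left(-5 + i \sqrt{6} - 6 \cdot 1^{2}\right) - 3\right) = 36 \left(\left(-5 + i \sqrt{6} - 6\right) - 3\right) = 36 \left(\left(-11 + i \sqrt{6}\right) - 3\right) = 36 \left(-14 + i \sqrt{6}\right) = -504 + 36 i \sqrt{6}$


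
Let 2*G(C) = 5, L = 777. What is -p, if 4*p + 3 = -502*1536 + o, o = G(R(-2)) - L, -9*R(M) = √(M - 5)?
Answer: 1543699/8 ≈ 1.9296e+5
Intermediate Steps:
R(M) = -√(-5 + M)/9 (R(M) = -√(M - 5)/9 = -√(-5 + M)/9)
G(C) = 5/2 (G(C) = (½)*5 = 5/2)
o = -1549/2 (o = 5/2 - 1*777 = 5/2 - 777 = -1549/2 ≈ -774.50)
p = -1543699/8 (p = -¾ + (-502*1536 - 1549/2)/4 = -¾ + (-771072 - 1549/2)/4 = -¾ + (¼)*(-1543693/2) = -¾ - 1543693/8 = -1543699/8 ≈ -1.9296e+5)
-p = -1*(-1543699/8) = 1543699/8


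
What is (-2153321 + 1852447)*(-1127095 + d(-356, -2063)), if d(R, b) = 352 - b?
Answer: 338386970320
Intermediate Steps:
(-2153321 + 1852447)*(-1127095 + d(-356, -2063)) = (-2153321 + 1852447)*(-1127095 + (352 - 1*(-2063))) = -300874*(-1127095 + (352 + 2063)) = -300874*(-1127095 + 2415) = -300874*(-1124680) = 338386970320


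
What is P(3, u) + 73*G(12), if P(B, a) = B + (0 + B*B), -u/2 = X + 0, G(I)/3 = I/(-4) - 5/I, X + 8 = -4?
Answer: -2945/4 ≈ -736.25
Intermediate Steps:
X = -12 (X = -8 - 4 = -12)
G(I) = -15/I - 3*I/4 (G(I) = 3*(I/(-4) - 5/I) = 3*(I*(-¼) - 5/I) = 3*(-I/4 - 5/I) = 3*(-5/I - I/4) = -15/I - 3*I/4)
u = 24 (u = -2*(-12 + 0) = -2*(-12) = 24)
P(B, a) = B + B² (P(B, a) = B + (0 + B²) = B + B²)
P(3, u) + 73*G(12) = 3*(1 + 3) + 73*(-15/12 - ¾*12) = 3*4 + 73*(-15*1/12 - 9) = 12 + 73*(-5/4 - 9) = 12 + 73*(-41/4) = 12 - 2993/4 = -2945/4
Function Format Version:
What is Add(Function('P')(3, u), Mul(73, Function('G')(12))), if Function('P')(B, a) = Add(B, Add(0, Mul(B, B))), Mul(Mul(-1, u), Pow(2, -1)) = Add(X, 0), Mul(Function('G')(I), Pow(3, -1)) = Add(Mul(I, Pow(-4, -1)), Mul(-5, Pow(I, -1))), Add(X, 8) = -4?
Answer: Rational(-2945, 4) ≈ -736.25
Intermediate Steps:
X = -12 (X = Add(-8, -4) = -12)
Function('G')(I) = Add(Mul(-15, Pow(I, -1)), Mul(Rational(-3, 4), I)) (Function('G')(I) = Mul(3, Add(Mul(I, Pow(-4, -1)), Mul(-5, Pow(I, -1)))) = Mul(3, Add(Mul(I, Rational(-1, 4)), Mul(-5, Pow(I, -1)))) = Mul(3, Add(Mul(Rational(-1, 4), I), Mul(-5, Pow(I, -1)))) = Mul(3, Add(Mul(-5, Pow(I, -1)), Mul(Rational(-1, 4), I))) = Add(Mul(-15, Pow(I, -1)), Mul(Rational(-3, 4), I)))
u = 24 (u = Mul(-2, Add(-12, 0)) = Mul(-2, -12) = 24)
Function('P')(B, a) = Add(B, Pow(B, 2)) (Function('P')(B, a) = Add(B, Add(0, Pow(B, 2))) = Add(B, Pow(B, 2)))
Add(Function('P')(3, u), Mul(73, Function('G')(12))) = Add(Mul(3, Add(1, 3)), Mul(73, Add(Mul(-15, Pow(12, -1)), Mul(Rational(-3, 4), 12)))) = Add(Mul(3, 4), Mul(73, Add(Mul(-15, Rational(1, 12)), -9))) = Add(12, Mul(73, Add(Rational(-5, 4), -9))) = Add(12, Mul(73, Rational(-41, 4))) = Add(12, Rational(-2993, 4)) = Rational(-2945, 4)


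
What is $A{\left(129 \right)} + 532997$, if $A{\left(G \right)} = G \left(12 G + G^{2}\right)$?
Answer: $2879378$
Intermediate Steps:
$A{\left(G \right)} = G \left(G^{2} + 12 G\right)$
$A{\left(129 \right)} + 532997 = 129^{2} \left(12 + 129\right) + 532997 = 16641 \cdot 141 + 532997 = 2346381 + 532997 = 2879378$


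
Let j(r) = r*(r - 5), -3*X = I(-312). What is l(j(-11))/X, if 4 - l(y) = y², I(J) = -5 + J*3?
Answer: -92916/941 ≈ -98.742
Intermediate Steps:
I(J) = -5 + 3*J
X = 941/3 (X = -(-5 + 3*(-312))/3 = -(-5 - 936)/3 = -⅓*(-941) = 941/3 ≈ 313.67)
j(r) = r*(-5 + r)
l(y) = 4 - y²
l(j(-11))/X = (4 - (-11*(-5 - 11))²)/(941/3) = (4 - (-11*(-16))²)*(3/941) = (4 - 1*176²)*(3/941) = (4 - 1*30976)*(3/941) = (4 - 30976)*(3/941) = -30972*3/941 = -92916/941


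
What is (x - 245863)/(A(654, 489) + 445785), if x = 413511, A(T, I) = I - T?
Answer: 41912/111405 ≈ 0.37621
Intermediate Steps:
(x - 245863)/(A(654, 489) + 445785) = (413511 - 245863)/((489 - 1*654) + 445785) = 167648/((489 - 654) + 445785) = 167648/(-165 + 445785) = 167648/445620 = 167648*(1/445620) = 41912/111405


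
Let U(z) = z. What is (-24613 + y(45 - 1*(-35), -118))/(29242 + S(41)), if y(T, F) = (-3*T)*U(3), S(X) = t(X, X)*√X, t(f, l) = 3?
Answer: -740787586/855094195 + 75999*√41/855094195 ≈ -0.86575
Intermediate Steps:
S(X) = 3*√X
y(T, F) = -9*T (y(T, F) = -3*T*3 = -9*T)
(-24613 + y(45 - 1*(-35), -118))/(29242 + S(41)) = (-24613 - 9*(45 - 1*(-35)))/(29242 + 3*√41) = (-24613 - 9*(45 + 35))/(29242 + 3*√41) = (-24613 - 9*80)/(29242 + 3*√41) = (-24613 - 720)/(29242 + 3*√41) = -25333/(29242 + 3*√41)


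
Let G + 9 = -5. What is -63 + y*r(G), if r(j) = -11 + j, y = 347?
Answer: -8738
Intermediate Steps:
G = -14 (G = -9 - 5 = -14)
-63 + y*r(G) = -63 + 347*(-11 - 14) = -63 + 347*(-25) = -63 - 8675 = -8738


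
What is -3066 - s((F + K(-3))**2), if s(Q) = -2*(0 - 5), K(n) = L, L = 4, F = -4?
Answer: -3076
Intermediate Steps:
K(n) = 4
s(Q) = 10 (s(Q) = -2*(-5) = 10)
-3066 - s((F + K(-3))**2) = -3066 - 1*10 = -3066 - 10 = -3076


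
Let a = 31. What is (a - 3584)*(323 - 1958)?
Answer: 5809155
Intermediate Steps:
(a - 3584)*(323 - 1958) = (31 - 3584)*(323 - 1958) = -3553*(-1635) = 5809155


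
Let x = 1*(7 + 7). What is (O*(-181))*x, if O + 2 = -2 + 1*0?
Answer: 10136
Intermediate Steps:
O = -4 (O = -2 + (-2 + 1*0) = -2 + (-2 + 0) = -2 - 2 = -4)
x = 14 (x = 1*14 = 14)
(O*(-181))*x = -4*(-181)*14 = 724*14 = 10136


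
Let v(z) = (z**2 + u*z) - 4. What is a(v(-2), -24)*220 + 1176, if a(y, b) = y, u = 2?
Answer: 296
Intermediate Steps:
v(z) = -4 + z**2 + 2*z (v(z) = (z**2 + 2*z) - 4 = -4 + z**2 + 2*z)
a(v(-2), -24)*220 + 1176 = (-4 + (-2)**2 + 2*(-2))*220 + 1176 = (-4 + 4 - 4)*220 + 1176 = -4*220 + 1176 = -880 + 1176 = 296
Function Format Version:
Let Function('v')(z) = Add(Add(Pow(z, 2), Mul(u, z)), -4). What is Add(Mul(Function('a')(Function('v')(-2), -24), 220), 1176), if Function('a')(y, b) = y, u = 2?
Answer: 296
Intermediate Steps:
Function('v')(z) = Add(-4, Pow(z, 2), Mul(2, z)) (Function('v')(z) = Add(Add(Pow(z, 2), Mul(2, z)), -4) = Add(-4, Pow(z, 2), Mul(2, z)))
Add(Mul(Function('a')(Function('v')(-2), -24), 220), 1176) = Add(Mul(Add(-4, Pow(-2, 2), Mul(2, -2)), 220), 1176) = Add(Mul(Add(-4, 4, -4), 220), 1176) = Add(Mul(-4, 220), 1176) = Add(-880, 1176) = 296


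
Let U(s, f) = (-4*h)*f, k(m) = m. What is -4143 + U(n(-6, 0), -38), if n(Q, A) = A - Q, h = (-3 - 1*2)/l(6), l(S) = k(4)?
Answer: -4333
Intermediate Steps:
l(S) = 4
h = -5/4 (h = (-3 - 1*2)/4 = (-3 - 2)*(¼) = -5*¼ = -5/4 ≈ -1.2500)
U(s, f) = 5*f (U(s, f) = (-4*(-5/4))*f = 5*f)
-4143 + U(n(-6, 0), -38) = -4143 + 5*(-38) = -4143 - 190 = -4333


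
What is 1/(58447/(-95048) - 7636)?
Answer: -95048/725844975 ≈ -0.00013095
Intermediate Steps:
1/(58447/(-95048) - 7636) = 1/(58447*(-1/95048) - 7636) = 1/(-58447/95048 - 7636) = 1/(-725844975/95048) = -95048/725844975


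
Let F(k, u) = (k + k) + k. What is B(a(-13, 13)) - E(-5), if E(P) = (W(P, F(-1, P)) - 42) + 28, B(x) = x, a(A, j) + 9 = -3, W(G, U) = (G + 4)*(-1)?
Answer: 1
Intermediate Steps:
F(k, u) = 3*k (F(k, u) = 2*k + k = 3*k)
W(G, U) = -4 - G (W(G, U) = (4 + G)*(-1) = -4 - G)
a(A, j) = -12 (a(A, j) = -9 - 3 = -12)
E(P) = -18 - P (E(P) = ((-4 - P) - 42) + 28 = (-46 - P) + 28 = -18 - P)
B(a(-13, 13)) - E(-5) = -12 - (-18 - 1*(-5)) = -12 - (-18 + 5) = -12 - 1*(-13) = -12 + 13 = 1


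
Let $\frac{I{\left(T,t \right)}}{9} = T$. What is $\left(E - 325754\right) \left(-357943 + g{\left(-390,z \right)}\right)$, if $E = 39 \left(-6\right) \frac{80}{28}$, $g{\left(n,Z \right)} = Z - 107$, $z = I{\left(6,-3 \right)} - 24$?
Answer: $\frac{818060663160}{7} \approx 1.1687 \cdot 10^{11}$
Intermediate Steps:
$I{\left(T,t \right)} = 9 T$
$z = 30$ ($z = 9 \cdot 6 - 24 = 54 - 24 = 30$)
$g{\left(n,Z \right)} = -107 + Z$ ($g{\left(n,Z \right)} = Z - 107 = -107 + Z$)
$E = - \frac{4680}{7}$ ($E = - 234 \cdot 80 \cdot \frac{1}{28} = \left(-234\right) \frac{20}{7} = - \frac{4680}{7} \approx -668.57$)
$\left(E - 325754\right) \left(-357943 + g{\left(-390,z \right)}\right) = \left(- \frac{4680}{7} - 325754\right) \left(-357943 + \left(-107 + 30\right)\right) = - \frac{2284958 \left(-357943 - 77\right)}{7} = \left(- \frac{2284958}{7}\right) \left(-358020\right) = \frac{818060663160}{7}$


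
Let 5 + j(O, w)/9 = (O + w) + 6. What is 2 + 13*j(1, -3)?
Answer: -115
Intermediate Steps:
j(O, w) = 9 + 9*O + 9*w (j(O, w) = -45 + 9*((O + w) + 6) = -45 + 9*(6 + O + w) = -45 + (54 + 9*O + 9*w) = 9 + 9*O + 9*w)
2 + 13*j(1, -3) = 2 + 13*(9 + 9*1 + 9*(-3)) = 2 + 13*(9 + 9 - 27) = 2 + 13*(-9) = 2 - 117 = -115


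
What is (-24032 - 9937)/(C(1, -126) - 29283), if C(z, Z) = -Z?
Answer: 11323/9719 ≈ 1.1650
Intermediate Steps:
(-24032 - 9937)/(C(1, -126) - 29283) = (-24032 - 9937)/(-1*(-126) - 29283) = -33969/(126 - 29283) = -33969/(-29157) = -33969*(-1/29157) = 11323/9719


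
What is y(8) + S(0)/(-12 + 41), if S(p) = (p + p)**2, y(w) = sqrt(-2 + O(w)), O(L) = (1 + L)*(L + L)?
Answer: sqrt(142) ≈ 11.916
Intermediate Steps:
O(L) = 2*L*(1 + L) (O(L) = (1 + L)*(2*L) = 2*L*(1 + L))
y(w) = sqrt(-2 + 2*w*(1 + w))
S(p) = 4*p**2 (S(p) = (2*p)**2 = 4*p**2)
y(8) + S(0)/(-12 + 41) = sqrt(2)*sqrt(-1 + 8*(1 + 8)) + (4*0**2)/(-12 + 41) = sqrt(2)*sqrt(-1 + 8*9) + (4*0)/29 = sqrt(2)*sqrt(-1 + 72) + (1/29)*0 = sqrt(2)*sqrt(71) + 0 = sqrt(142) + 0 = sqrt(142)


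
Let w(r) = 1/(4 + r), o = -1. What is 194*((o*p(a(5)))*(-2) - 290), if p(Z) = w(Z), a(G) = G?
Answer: -505952/9 ≈ -56217.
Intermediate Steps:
p(Z) = 1/(4 + Z)
194*((o*p(a(5)))*(-2) - 290) = 194*(-1/(4 + 5)*(-2) - 290) = 194*(-1/9*(-2) - 290) = 194*(-1*⅑*(-2) - 290) = 194*(-⅑*(-2) - 290) = 194*(2/9 - 290) = 194*(-2608/9) = -505952/9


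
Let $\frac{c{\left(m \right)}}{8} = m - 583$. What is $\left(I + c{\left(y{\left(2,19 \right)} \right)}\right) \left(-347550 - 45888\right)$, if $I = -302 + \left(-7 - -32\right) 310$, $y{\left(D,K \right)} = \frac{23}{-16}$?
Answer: $-1090806855$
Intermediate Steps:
$y{\left(D,K \right)} = - \frac{23}{16}$ ($y{\left(D,K \right)} = 23 \left(- \frac{1}{16}\right) = - \frac{23}{16}$)
$I = 7448$ ($I = -302 + \left(-7 + 32\right) 310 = -302 + 25 \cdot 310 = -302 + 7750 = 7448$)
$c{\left(m \right)} = -4664 + 8 m$ ($c{\left(m \right)} = 8 \left(m - 583\right) = 8 \left(-583 + m\right) = -4664 + 8 m$)
$\left(I + c{\left(y{\left(2,19 \right)} \right)}\right) \left(-347550 - 45888\right) = \left(7448 + \left(-4664 + 8 \left(- \frac{23}{16}\right)\right)\right) \left(-347550 - 45888\right) = \left(7448 - \frac{9351}{2}\right) \left(-393438\right) = \frac{5545}{2} \left(-393438\right) = -1090806855$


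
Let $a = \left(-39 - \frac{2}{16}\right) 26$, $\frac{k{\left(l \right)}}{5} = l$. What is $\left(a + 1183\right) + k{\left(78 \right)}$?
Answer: $\frac{2223}{4} \approx 555.75$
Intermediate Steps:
$k{\left(l \right)} = 5 l$
$a = - \frac{4069}{4}$ ($a = \left(-39 - \frac{1}{8}\right) 26 = \left(- \frac{313}{8}\right) 26 = - \frac{4069}{4} \approx -1017.3$)
$\left(a + 1183\right) + k{\left(78 \right)} = \left(- \frac{4069}{4} + 1183\right) + 5 \cdot 78 = \frac{663}{4} + 390 = \frac{2223}{4}$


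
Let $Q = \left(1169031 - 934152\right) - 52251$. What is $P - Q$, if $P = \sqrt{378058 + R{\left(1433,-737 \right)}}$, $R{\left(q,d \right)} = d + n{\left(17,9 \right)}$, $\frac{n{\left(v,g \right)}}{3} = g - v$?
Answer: $-182628 + \sqrt{377297} \approx -1.8201 \cdot 10^{5}$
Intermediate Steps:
$n{\left(v,g \right)} = - 3 v + 3 g$ ($n{\left(v,g \right)} = 3 \left(g - v\right) = - 3 v + 3 g$)
$Q = 182628$ ($Q = \left(1169031 - 934152\right) - 52251 = 234879 - 52251 = 182628$)
$R{\left(q,d \right)} = -24 + d$ ($R{\left(q,d \right)} = d + \left(\left(-3\right) 17 + 3 \cdot 9\right) = d + \left(-51 + 27\right) = d - 24 = -24 + d$)
$P = \sqrt{377297}$ ($P = \sqrt{378058 - 761} = \sqrt{377297} \approx 614.25$)
$P - Q = \sqrt{377297} - 182628 = -182628 + \sqrt{377297}$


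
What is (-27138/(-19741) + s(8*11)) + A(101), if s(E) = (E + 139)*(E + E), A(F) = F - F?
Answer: 788719570/19741 ≈ 39953.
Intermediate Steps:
A(F) = 0
s(E) = 2*E*(139 + E) (s(E) = (139 + E)*(2*E) = 2*E*(139 + E))
(-27138/(-19741) + s(8*11)) + A(101) = (-27138/(-19741) + 2*(8*11)*(139 + 8*11)) + 0 = (-27138*(-1/19741) + 2*88*(139 + 88)) + 0 = (27138/19741 + 2*88*227) + 0 = (27138/19741 + 39952) + 0 = 788719570/19741 + 0 = 788719570/19741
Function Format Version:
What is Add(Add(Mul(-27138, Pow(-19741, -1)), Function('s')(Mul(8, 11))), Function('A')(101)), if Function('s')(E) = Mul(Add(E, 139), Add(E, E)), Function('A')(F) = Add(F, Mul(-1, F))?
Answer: Rational(788719570, 19741) ≈ 39953.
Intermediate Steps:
Function('A')(F) = 0
Function('s')(E) = Mul(2, E, Add(139, E)) (Function('s')(E) = Mul(Add(139, E), Mul(2, E)) = Mul(2, E, Add(139, E)))
Add(Add(Mul(-27138, Pow(-19741, -1)), Function('s')(Mul(8, 11))), Function('A')(101)) = Add(Add(Mul(-27138, Pow(-19741, -1)), Mul(2, Mul(8, 11), Add(139, Mul(8, 11)))), 0) = Add(Add(Mul(-27138, Rational(-1, 19741)), Mul(2, 88, Add(139, 88))), 0) = Add(Add(Rational(27138, 19741), Mul(2, 88, 227)), 0) = Add(Add(Rational(27138, 19741), 39952), 0) = Add(Rational(788719570, 19741), 0) = Rational(788719570, 19741)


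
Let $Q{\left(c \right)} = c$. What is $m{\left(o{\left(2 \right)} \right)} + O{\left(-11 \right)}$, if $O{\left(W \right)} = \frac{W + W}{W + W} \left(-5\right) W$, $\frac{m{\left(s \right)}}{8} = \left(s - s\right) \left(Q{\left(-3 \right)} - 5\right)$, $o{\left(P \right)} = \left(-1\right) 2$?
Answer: $55$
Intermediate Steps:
$o{\left(P \right)} = -2$
$m{\left(s \right)} = 0$ ($m{\left(s \right)} = 8 \left(s - s\right) \left(-3 - 5\right) = 8 \cdot 0 \left(-8\right) = 8 \cdot 0 = 0$)
$O{\left(W \right)} = - 5 W$ ($O{\left(W \right)} = \frac{2 W}{2 W} \left(-5\right) W = 2 W \frac{1}{2 W} \left(-5\right) W = 1 \left(-5\right) W = - 5 W$)
$m{\left(o{\left(2 \right)} \right)} + O{\left(-11 \right)} = 0 - -55 = 0 + 55 = 55$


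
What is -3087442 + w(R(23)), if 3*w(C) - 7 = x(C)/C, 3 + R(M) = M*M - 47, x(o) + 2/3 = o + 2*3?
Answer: -13309950950/4311 ≈ -3.0874e+6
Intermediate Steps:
x(o) = 16/3 + o (x(o) = -⅔ + (o + 2*3) = -⅔ + (o + 6) = -⅔ + (6 + o) = 16/3 + o)
R(M) = -50 + M² (R(M) = -3 + (M*M - 47) = -3 + (M² - 47) = -3 + (-47 + M²) = -50 + M²)
w(C) = 7/3 + (16/3 + C)/(3*C) (w(C) = 7/3 + ((16/3 + C)/C)/3 = 7/3 + (16/3 + C)/(3*C))
-3087442 + w(R(23)) = -3087442 + 8*(2 + 3*(-50 + 23²))/(9*(-50 + 23²)) = -3087442 + 8*(2 + 3*(-50 + 529))/(9*(-50 + 529)) = -3087442 + (8/9)*(2 + 3*479)/479 = -3087442 + (8/9)*(1/479)*(2 + 1437) = -3087442 + (8/9)*(1/479)*1439 = -3087442 + 11512/4311 = -13309950950/4311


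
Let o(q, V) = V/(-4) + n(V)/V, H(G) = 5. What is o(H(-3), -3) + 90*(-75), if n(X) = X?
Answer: -26993/4 ≈ -6748.3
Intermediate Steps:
o(q, V) = 1 - V/4 (o(q, V) = V/(-4) + V/V = V*(-¼) + 1 = -V/4 + 1 = 1 - V/4)
o(H(-3), -3) + 90*(-75) = (1 - ¼*(-3)) + 90*(-75) = (1 + ¾) - 6750 = 7/4 - 6750 = -26993/4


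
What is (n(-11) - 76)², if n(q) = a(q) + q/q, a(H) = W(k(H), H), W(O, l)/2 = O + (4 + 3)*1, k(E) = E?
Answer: 6889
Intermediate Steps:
W(O, l) = 14 + 2*O (W(O, l) = 2*(O + (4 + 3)*1) = 2*(O + 7*1) = 2*(O + 7) = 2*(7 + O) = 14 + 2*O)
a(H) = 14 + 2*H
n(q) = 15 + 2*q (n(q) = (14 + 2*q) + q/q = (14 + 2*q) + 1 = 15 + 2*q)
(n(-11) - 76)² = ((15 + 2*(-11)) - 76)² = ((15 - 22) - 76)² = (-7 - 76)² = (-83)² = 6889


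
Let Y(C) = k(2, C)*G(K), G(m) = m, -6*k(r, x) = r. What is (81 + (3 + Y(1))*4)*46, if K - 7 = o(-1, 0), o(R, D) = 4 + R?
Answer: 10994/3 ≈ 3664.7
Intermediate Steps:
k(r, x) = -r/6
K = 10 (K = 7 + (4 - 1) = 7 + 3 = 10)
Y(C) = -10/3 (Y(C) = -⅙*2*10 = -⅓*10 = -10/3)
(81 + (3 + Y(1))*4)*46 = (81 + (3 - 10/3)*4)*46 = (81 - ⅓*4)*46 = (81 - 4/3)*46 = (239/3)*46 = 10994/3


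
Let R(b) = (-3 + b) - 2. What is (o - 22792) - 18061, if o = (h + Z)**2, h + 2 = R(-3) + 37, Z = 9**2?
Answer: -29189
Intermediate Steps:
R(b) = -5 + b
Z = 81
h = 27 (h = -2 + ((-5 - 3) + 37) = -2 + (-8 + 37) = -2 + 29 = 27)
o = 11664 (o = (27 + 81)**2 = 108**2 = 11664)
(o - 22792) - 18061 = (11664 - 22792) - 18061 = -11128 - 18061 = -29189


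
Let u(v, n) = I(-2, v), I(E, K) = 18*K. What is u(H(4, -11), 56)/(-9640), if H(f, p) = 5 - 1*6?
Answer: 9/4820 ≈ 0.0018672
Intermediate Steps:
H(f, p) = -1 (H(f, p) = 5 - 6 = -1)
u(v, n) = 18*v
u(H(4, -11), 56)/(-9640) = (18*(-1))/(-9640) = -18*(-1/9640) = 9/4820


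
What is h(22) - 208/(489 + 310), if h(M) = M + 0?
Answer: 17370/799 ≈ 21.740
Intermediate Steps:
h(M) = M
h(22) - 208/(489 + 310) = 22 - 208/(489 + 310) = 22 - 208/799 = 17370/799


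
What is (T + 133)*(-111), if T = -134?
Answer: 111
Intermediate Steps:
(T + 133)*(-111) = (-134 + 133)*(-111) = -1*(-111) = 111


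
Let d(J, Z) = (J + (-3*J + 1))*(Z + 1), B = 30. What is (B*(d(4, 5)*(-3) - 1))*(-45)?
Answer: -168750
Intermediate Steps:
d(J, Z) = (1 + Z)*(1 - 2*J) (d(J, Z) = (J + (1 - 3*J))*(1 + Z) = (1 - 2*J)*(1 + Z) = (1 + Z)*(1 - 2*J))
(B*(d(4, 5)*(-3) - 1))*(-45) = (30*((1 + 5 - 2*4 - 2*4*5)*(-3) - 1))*(-45) = (30*((1 + 5 - 8 - 40)*(-3) - 1))*(-45) = (30*(-42*(-3) - 1))*(-45) = (30*(126 - 1))*(-45) = (30*125)*(-45) = 3750*(-45) = -168750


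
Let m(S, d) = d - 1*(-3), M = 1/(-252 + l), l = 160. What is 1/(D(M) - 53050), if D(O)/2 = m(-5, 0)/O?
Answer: -1/53602 ≈ -1.8656e-5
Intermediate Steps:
M = -1/92 (M = 1/(-252 + 160) = 1/(-92) = -1/92 ≈ -0.010870)
m(S, d) = 3 + d (m(S, d) = d + 3 = 3 + d)
D(O) = 6/O (D(O) = 2*((3 + 0)/O) = 2*(3/O) = 6/O)
1/(D(M) - 53050) = 1/(6/(-1/92) - 53050) = 1/(6*(-92) - 53050) = 1/(-552 - 53050) = 1/(-53602) = -1/53602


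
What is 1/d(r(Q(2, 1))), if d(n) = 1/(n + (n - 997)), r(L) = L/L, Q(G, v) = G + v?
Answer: -995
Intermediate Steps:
r(L) = 1
d(n) = 1/(-997 + 2*n) (d(n) = 1/(n + (-997 + n)) = 1/(-997 + 2*n))
1/d(r(Q(2, 1))) = 1/(1/(-997 + 2*1)) = 1/(1/(-997 + 2)) = 1/(1/(-995)) = 1/(-1/995) = -995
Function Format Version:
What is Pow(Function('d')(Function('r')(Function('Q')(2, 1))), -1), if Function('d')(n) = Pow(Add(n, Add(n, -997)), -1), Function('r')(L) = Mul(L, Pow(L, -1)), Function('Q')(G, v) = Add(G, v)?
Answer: -995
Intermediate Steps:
Function('r')(L) = 1
Function('d')(n) = Pow(Add(-997, Mul(2, n)), -1) (Function('d')(n) = Pow(Add(n, Add(-997, n)), -1) = Pow(Add(-997, Mul(2, n)), -1))
Pow(Function('d')(Function('r')(Function('Q')(2, 1))), -1) = Pow(Pow(Add(-997, Mul(2, 1)), -1), -1) = Pow(Pow(Add(-997, 2), -1), -1) = Pow(Pow(-995, -1), -1) = Pow(Rational(-1, 995), -1) = -995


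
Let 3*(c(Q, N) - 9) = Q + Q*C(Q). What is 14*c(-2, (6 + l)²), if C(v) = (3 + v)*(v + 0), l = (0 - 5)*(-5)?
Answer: 406/3 ≈ 135.33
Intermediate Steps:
l = 25 (l = -5*(-5) = 25)
C(v) = v*(3 + v) (C(v) = (3 + v)*v = v*(3 + v))
c(Q, N) = 9 + Q/3 + Q²*(3 + Q)/3 (c(Q, N) = 9 + (Q + Q*(Q*(3 + Q)))/3 = 9 + (Q + Q²*(3 + Q))/3 = 9 + (Q/3 + Q²*(3 + Q)/3) = 9 + Q/3 + Q²*(3 + Q)/3)
14*c(-2, (6 + l)²) = 14*(9 + (⅓)*(-2) + (⅓)*(-2)²*(3 - 2)) = 14*(9 - ⅔ + (⅓)*4*1) = 14*(9 - ⅔ + 4/3) = 14*(29/3) = 406/3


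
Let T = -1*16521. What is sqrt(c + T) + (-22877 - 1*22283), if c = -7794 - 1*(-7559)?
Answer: -45160 + 2*I*sqrt(4189) ≈ -45160.0 + 129.45*I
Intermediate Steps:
T = -16521
c = -235 (c = -7794 + 7559 = -235)
sqrt(c + T) + (-22877 - 1*22283) = sqrt(-235 - 16521) + (-22877 - 1*22283) = sqrt(-16756) + (-22877 - 22283) = 2*I*sqrt(4189) - 45160 = -45160 + 2*I*sqrt(4189)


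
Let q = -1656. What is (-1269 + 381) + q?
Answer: -2544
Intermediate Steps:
(-1269 + 381) + q = (-1269 + 381) - 1656 = -888 - 1656 = -2544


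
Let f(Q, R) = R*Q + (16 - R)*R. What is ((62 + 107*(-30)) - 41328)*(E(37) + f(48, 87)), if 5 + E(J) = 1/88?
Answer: 1962803713/22 ≈ 8.9218e+7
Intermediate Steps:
E(J) = -439/88 (E(J) = -5 + 1/88 = -439/88)
f(Q, R) = Q*R + R*(16 - R)
((62 + 107*(-30)) - 41328)*(E(37) + f(48, 87)) = ((62 + 107*(-30)) - 41328)*(-439/88 + 87*(16 + 48 - 1*87)) = ((62 - 3210) - 41328)*(-439/88 + 87*(16 + 48 - 87)) = (-3148 - 41328)*(-439/88 + 87*(-23)) = -44476*(-439/88 - 2001) = -44476*(-176527/88) = 1962803713/22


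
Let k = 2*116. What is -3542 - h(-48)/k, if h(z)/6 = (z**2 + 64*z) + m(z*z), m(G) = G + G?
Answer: -105598/29 ≈ -3641.3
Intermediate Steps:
m(G) = 2*G
h(z) = 18*z**2 + 384*z (h(z) = 6*((z**2 + 64*z) + 2*(z*z)) = 6*((z**2 + 64*z) + 2*z**2) = 6*(3*z**2 + 64*z) = 18*z**2 + 384*z)
k = 232
-3542 - h(-48)/k = -3542 - 6*(-48)*(64 + 3*(-48))/232 = -3542 - 6*(-48)*(64 - 144)/232 = -3542 - 6*(-48)*(-80)/232 = -3542 - 23040/232 = -3542 - 1*2880/29 = -3542 - 2880/29 = -105598/29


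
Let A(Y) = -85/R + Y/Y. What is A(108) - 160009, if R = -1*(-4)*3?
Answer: -1920181/12 ≈ -1.6002e+5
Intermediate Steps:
R = 12 (R = 4*3 = 12)
A(Y) = -73/12 (A(Y) = -85/12 + Y/Y = -85*1/12 + 1 = -85/12 + 1 = -73/12)
A(108) - 160009 = -73/12 - 160009 = -1920181/12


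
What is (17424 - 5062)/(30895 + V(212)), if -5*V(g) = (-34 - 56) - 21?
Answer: 30905/77293 ≈ 0.39984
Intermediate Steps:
V(g) = 111/5 (V(g) = -((-34 - 56) - 21)/5 = -(-90 - 21)/5 = -⅕*(-111) = 111/5)
(17424 - 5062)/(30895 + V(212)) = (17424 - 5062)/(30895 + 111/5) = 12362/(154586/5) = 12362*(5/154586) = 30905/77293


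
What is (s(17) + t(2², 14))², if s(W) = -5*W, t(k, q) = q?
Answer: 5041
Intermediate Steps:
(s(17) + t(2², 14))² = (-5*17 + 14)² = (-85 + 14)² = (-71)² = 5041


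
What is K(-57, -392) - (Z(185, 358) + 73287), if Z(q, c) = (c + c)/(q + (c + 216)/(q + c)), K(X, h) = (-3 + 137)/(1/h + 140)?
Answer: -406346309619257/5544370491 ≈ -73290.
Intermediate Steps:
K(X, h) = 134/(140 + 1/h)
Z(q, c) = 2*c/(q + (216 + c)/(c + q)) (Z(q, c) = (2*c)/(q + (216 + c)/(c + q)) = 2*c/(q + (216 + c)/(c + q)))
K(-57, -392) - (Z(185, 358) + 73287) = 134*(-392)/(1 + 140*(-392)) - (2*358*(358 + 185)/(216 + 358 + 185² + 358*185) + 73287) = 134*(-392)/(1 - 54880) - (2*358*543/(216 + 358 + 34225 + 66230) + 73287) = 134*(-392)/(-54879) - (2*358*543/101029 + 73287) = 134*(-392)*(-1/54879) - (2*358*(1/101029)*543 + 73287) = 52528/54879 - (388788/101029 + 73287) = 52528/54879 - 1*7404501111/101029 = 52528/54879 - 7404501111/101029 = -406346309619257/5544370491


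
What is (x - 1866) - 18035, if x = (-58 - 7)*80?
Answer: -25101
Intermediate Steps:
x = -5200 (x = -65*80 = -5200)
(x - 1866) - 18035 = (-5200 - 1866) - 18035 = -7066 - 18035 = -25101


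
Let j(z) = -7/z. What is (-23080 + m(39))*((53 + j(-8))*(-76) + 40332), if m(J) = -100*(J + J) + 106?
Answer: -1115172825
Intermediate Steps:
m(J) = 106 - 200*J (m(J) = -200*J + 106 = 106 - 200*J)
(-23080 + m(39))*((53 + j(-8))*(-76) + 40332) = (-23080 + (106 - 200*39))*((53 - 7/(-8))*(-76) + 40332) = (-23080 + (106 - 7800))*((53 - 7*(-1/8))*(-76) + 40332) = (-23080 - 7694)*((53 + 7/8)*(-76) + 40332) = -30774*((431/8)*(-76) + 40332) = -30774*(-8189/2 + 40332) = -30774*72475/2 = -1115172825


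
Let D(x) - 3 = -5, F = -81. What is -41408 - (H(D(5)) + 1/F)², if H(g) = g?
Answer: -271704457/6561 ≈ -41412.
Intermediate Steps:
D(x) = -2 (D(x) = 3 - 5 = -2)
-41408 - (H(D(5)) + 1/F)² = -41408 - (-2 + 1/(-81))² = -41408 - (-2 - 1/81)² = -41408 - (-163/81)² = -41408 - 1*26569/6561 = -41408 - 26569/6561 = -271704457/6561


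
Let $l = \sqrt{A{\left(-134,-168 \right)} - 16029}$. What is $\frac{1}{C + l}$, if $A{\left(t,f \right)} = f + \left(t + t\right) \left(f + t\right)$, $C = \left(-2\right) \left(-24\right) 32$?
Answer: $\frac{1536}{2294557} - \frac{\sqrt{64739}}{2294557} \approx 0.00055852$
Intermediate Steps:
$C = 1536$ ($C = 48 \cdot 32 = 1536$)
$A{\left(t,f \right)} = f + 2 t \left(f + t\right)$
$l = \sqrt{64739}$ ($l = \sqrt{\left(-168 + 2 \left(-134\right)^{2} + 2 \left(-168\right) \left(-134\right)\right) - 16029} = \sqrt{\left(-168 + 2 \cdot 17956 + 45024\right) - 16029} = \sqrt{\left(-168 + 35912 + 45024\right) - 16029} = \sqrt{80768 - 16029} = \sqrt{64739} \approx 254.44$)
$\frac{1}{C + l} = \frac{1}{1536 + \sqrt{64739}}$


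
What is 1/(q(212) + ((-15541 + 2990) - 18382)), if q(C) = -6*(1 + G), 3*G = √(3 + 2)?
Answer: -30939/957221701 + 2*√5/957221701 ≈ -3.2317e-5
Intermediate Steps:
G = √5/3 (G = √(3 + 2)/3 = √5/3 ≈ 0.74536)
q(C) = -6 - 2*√5 (q(C) = -6*(1 + √5/3) = -6 - 2*√5)
1/(q(212) + ((-15541 + 2990) - 18382)) = 1/((-6 - 2*√5) + ((-15541 + 2990) - 18382)) = 1/((-6 - 2*√5) + (-12551 - 18382)) = 1/((-6 - 2*√5) - 30933) = 1/(-30939 - 2*√5)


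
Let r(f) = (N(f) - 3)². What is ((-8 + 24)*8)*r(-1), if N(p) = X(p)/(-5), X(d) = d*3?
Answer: 18432/25 ≈ 737.28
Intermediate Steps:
X(d) = 3*d
N(p) = -3*p/5 (N(p) = (3*p)/(-5) = (3*p)*(-⅕) = -3*p/5)
r(f) = (-3 - 3*f/5)² (r(f) = (-3*f/5 - 3)² = (-3 - 3*f/5)²)
((-8 + 24)*8)*r(-1) = ((-8 + 24)*8)*(9*(5 - 1)²/25) = (16*8)*((9/25)*4²) = 128*((9/25)*16) = 128*(144/25) = 18432/25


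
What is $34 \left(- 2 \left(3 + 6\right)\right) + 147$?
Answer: $-465$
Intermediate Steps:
$34 \left(- 2 \left(3 + 6\right)\right) + 147 = 34 \left(\left(-2\right) 9\right) + 147 = 34 \left(-18\right) + 147 = -612 + 147 = -465$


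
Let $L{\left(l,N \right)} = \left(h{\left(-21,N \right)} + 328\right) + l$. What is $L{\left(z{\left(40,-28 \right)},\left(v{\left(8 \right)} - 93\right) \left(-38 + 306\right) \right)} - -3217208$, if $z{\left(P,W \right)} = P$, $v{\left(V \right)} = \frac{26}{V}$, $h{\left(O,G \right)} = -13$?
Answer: $3217563$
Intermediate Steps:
$L{\left(l,N \right)} = 315 + l$ ($L{\left(l,N \right)} = \left(-13 + 328\right) + l = 315 + l$)
$L{\left(z{\left(40,-28 \right)},\left(v{\left(8 \right)} - 93\right) \left(-38 + 306\right) \right)} - -3217208 = \left(315 + 40\right) - -3217208 = 355 + 3217208 = 3217563$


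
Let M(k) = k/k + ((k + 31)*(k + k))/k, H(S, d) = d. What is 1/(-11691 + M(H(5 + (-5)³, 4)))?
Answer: -1/11620 ≈ -8.6059e-5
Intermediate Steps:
M(k) = 63 + 2*k (M(k) = 1 + ((31 + k)*(2*k))/k = 1 + (2*k*(31 + k))/k = 1 + (62 + 2*k) = 63 + 2*k)
1/(-11691 + M(H(5 + (-5)³, 4))) = 1/(-11691 + (63 + 2*4)) = 1/(-11691 + (63 + 8)) = 1/(-11691 + 71) = 1/(-11620) = -1/11620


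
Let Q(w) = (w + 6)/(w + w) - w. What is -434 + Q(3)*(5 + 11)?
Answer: -458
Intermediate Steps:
Q(w) = -w + (6 + w)/(2*w) (Q(w) = (6 + w)/((2*w)) - w = (6 + w)*(1/(2*w)) - w = (6 + w)/(2*w) - w = -w + (6 + w)/(2*w))
-434 + Q(3)*(5 + 11) = -434 + (½ - 1*3 + 3/3)*(5 + 11) = -434 + (½ - 3 + 3*(⅓))*16 = -434 + (½ - 3 + 1)*16 = -434 - 3/2*16 = -434 - 24 = -458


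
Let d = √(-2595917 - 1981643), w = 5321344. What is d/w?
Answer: I*√1144390/2660672 ≈ 0.00040206*I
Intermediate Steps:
d = 2*I*√1144390 (d = √(-4577560) = 2*I*√1144390 ≈ 2139.5*I)
d/w = (2*I*√1144390)/5321344 = (2*I*√1144390)*(1/5321344) = I*√1144390/2660672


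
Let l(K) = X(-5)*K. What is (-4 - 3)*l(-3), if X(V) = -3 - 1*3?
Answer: -126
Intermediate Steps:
X(V) = -6 (X(V) = -3 - 3 = -6)
l(K) = -6*K
(-4 - 3)*l(-3) = (-4 - 3)*(-6*(-3)) = -7*18 = -126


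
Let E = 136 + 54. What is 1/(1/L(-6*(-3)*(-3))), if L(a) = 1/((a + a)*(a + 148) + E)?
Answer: -1/9962 ≈ -0.00010038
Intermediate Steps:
E = 190
L(a) = 1/(190 + 2*a*(148 + a)) (L(a) = 1/((a + a)*(a + 148) + 190) = 1/((2*a)*(148 + a) + 190) = 1/(2*a*(148 + a) + 190) = 1/(190 + 2*a*(148 + a)))
1/(1/L(-6*(-3)*(-3))) = 1/(1/(1/(2*(95 + (-6*(-3)*(-3))² + 148*(-6*(-3)*(-3)))))) = 1/(1/(1/(2*(95 + (18*(-3))² + 148*(18*(-3)))))) = 1/(1/(1/(2*(95 + (-54)² + 148*(-54))))) = 1/(1/(1/(2*(95 + 2916 - 7992)))) = 1/(1/((½)/(-4981))) = 1/(1/((½)*(-1/4981))) = 1/(1/(-1/9962)) = 1/(-9962) = -1/9962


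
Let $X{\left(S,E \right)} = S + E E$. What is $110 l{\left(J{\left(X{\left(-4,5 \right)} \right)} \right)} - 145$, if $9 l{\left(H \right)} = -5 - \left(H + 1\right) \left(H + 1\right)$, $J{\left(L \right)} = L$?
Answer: $- \frac{18365}{3} \approx -6121.7$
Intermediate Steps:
$X{\left(S,E \right)} = S + E^{2}$
$l{\left(H \right)} = - \frac{5}{9} - \frac{\left(1 + H\right)^{2}}{9}$ ($l{\left(H \right)} = \frac{-5 - \left(H + 1\right) \left(H + 1\right)}{9} = \frac{-5 - \left(1 + H\right) \left(1 + H\right)}{9} = \frac{-5 - \left(1 + H\right)^{2}}{9} = - \frac{5}{9} - \frac{\left(1 + H\right)^{2}}{9}$)
$110 l{\left(J{\left(X{\left(-4,5 \right)} \right)} \right)} - 145 = 110 \left(- \frac{5}{9} - \frac{\left(1 - \left(4 - 5^{2}\right)\right)^{2}}{9}\right) - 145 = 110 \left(- \frac{5}{9} - \frac{\left(1 + \left(-4 + 25\right)\right)^{2}}{9}\right) - 145 = 110 \left(- \frac{5}{9} - \frac{\left(1 + 21\right)^{2}}{9}\right) - 145 = 110 \left(- \frac{5}{9} - \frac{22^{2}}{9}\right) - 145 = 110 \left(- \frac{5}{9} - \frac{484}{9}\right) - 145 = 110 \left(- \frac{163}{3}\right) - 145 = - \frac{17930}{3} - 145 = - \frac{18365}{3}$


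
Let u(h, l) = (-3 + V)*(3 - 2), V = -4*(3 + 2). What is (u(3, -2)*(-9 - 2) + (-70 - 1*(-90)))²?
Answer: 74529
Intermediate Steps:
V = -20 (V = -4*5 = -20)
u(h, l) = -23 (u(h, l) = (-3 - 20)*(3 - 2) = -23*1 = -23)
(u(3, -2)*(-9 - 2) + (-70 - 1*(-90)))² = (-23*(-9 - 2) + (-70 - 1*(-90)))² = (-23*(-11) + (-70 + 90))² = (253 + 20)² = 273² = 74529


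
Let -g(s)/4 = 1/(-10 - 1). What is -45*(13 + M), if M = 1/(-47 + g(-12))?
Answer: -33290/57 ≈ -584.04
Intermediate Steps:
g(s) = 4/11 (g(s) = -4/(-10 - 1) = -4/(-11) = -4*(-1/11) = 4/11)
M = -11/513 (M = 1/(-47 + 4/11) = 1/(-513/11) = -11/513 ≈ -0.021443)
-45*(13 + M) = -45*(13 - 11/513) = -45*6658/513 = -33290/57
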